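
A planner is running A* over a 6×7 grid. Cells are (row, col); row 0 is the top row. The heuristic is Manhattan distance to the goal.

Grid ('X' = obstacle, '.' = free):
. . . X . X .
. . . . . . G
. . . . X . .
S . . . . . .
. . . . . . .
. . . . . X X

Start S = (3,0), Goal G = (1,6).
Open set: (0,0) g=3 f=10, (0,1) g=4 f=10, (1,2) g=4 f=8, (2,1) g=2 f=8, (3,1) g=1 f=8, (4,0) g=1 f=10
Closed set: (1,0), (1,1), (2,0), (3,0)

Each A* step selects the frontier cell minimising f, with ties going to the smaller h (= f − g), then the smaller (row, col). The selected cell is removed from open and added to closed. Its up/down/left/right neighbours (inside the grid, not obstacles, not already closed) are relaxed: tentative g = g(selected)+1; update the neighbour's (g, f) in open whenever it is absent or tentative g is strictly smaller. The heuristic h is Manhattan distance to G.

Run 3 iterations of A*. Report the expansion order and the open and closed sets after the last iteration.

order=[(1,2) → (1,3) → (1,4)]; open=[(0,0) g=3 f=10, (0,1) g=4 f=10, (0,2) g=5 f=10, (0,4) g=7 f=10, (1,5) g=7 f=8, (2,1) g=2 f=8, (2,2) g=5 f=10, (2,3) g=6 f=10, (3,1) g=1 f=8, (4,0) g=1 f=10]; closed=[(1,0), (1,1), (1,2), (1,3), (1,4), (2,0), (3,0)]

step 1: expand (1,2) (f=8, h=4) → closed; open now [(0,0) g=3 f=10, (0,1) g=4 f=10, (0,2) g=5 f=10, (1,3) g=5 f=8, (2,1) g=2 f=8, (2,2) g=5 f=10, (3,1) g=1 f=8, (4,0) g=1 f=10]
step 2: expand (1,3) (f=8, h=3) → closed; open now [(0,0) g=3 f=10, (0,1) g=4 f=10, (0,2) g=5 f=10, (1,4) g=6 f=8, (2,1) g=2 f=8, (2,2) g=5 f=10, (2,3) g=6 f=10, (3,1) g=1 f=8, (4,0) g=1 f=10]
step 3: expand (1,4) (f=8, h=2) → closed; open now [(0,0) g=3 f=10, (0,1) g=4 f=10, (0,2) g=5 f=10, (0,4) g=7 f=10, (1,5) g=7 f=8, (2,1) g=2 f=8, (2,2) g=5 f=10, (2,3) g=6 f=10, (3,1) g=1 f=8, (4,0) g=1 f=10]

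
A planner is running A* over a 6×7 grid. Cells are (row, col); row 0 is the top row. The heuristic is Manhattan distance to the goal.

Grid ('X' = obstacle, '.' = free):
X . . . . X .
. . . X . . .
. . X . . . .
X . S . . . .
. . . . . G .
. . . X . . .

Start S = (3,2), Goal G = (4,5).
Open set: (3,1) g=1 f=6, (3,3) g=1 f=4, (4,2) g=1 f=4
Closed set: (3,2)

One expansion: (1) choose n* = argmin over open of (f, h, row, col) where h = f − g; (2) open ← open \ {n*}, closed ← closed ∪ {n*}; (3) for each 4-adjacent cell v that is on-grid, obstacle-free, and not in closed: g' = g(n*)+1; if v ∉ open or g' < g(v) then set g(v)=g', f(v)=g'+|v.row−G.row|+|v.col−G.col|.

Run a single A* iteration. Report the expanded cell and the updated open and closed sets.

expanded=(3,3); open=[(2,3) g=2 f=6, (3,1) g=1 f=6, (3,4) g=2 f=4, (4,2) g=1 f=4, (4,3) g=2 f=4]; closed=[(3,2), (3,3)]

step 1: expand (3,3) (f=4, h=3) → closed; open now [(2,3) g=2 f=6, (3,1) g=1 f=6, (3,4) g=2 f=4, (4,2) g=1 f=4, (4,3) g=2 f=4]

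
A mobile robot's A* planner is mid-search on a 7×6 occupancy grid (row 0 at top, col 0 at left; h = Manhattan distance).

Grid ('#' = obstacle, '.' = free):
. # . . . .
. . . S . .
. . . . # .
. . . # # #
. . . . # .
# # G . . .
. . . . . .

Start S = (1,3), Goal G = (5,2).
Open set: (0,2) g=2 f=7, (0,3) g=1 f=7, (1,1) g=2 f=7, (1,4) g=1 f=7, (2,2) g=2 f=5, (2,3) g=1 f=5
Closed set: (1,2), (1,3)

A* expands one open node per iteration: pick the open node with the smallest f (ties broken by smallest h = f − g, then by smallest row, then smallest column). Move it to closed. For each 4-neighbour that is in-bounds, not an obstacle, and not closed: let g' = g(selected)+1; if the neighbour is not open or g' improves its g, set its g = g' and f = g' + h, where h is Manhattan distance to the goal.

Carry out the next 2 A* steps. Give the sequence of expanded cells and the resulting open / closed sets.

order=[(2,2) → (3,2)]; open=[(0,2) g=2 f=7, (0,3) g=1 f=7, (1,1) g=2 f=7, (1,4) g=1 f=7, (2,1) g=3 f=7, (2,3) g=1 f=5, (3,1) g=4 f=7, (4,2) g=4 f=5]; closed=[(1,2), (1,3), (2,2), (3,2)]

step 1: expand (2,2) (f=5, h=3) → closed; open now [(0,2) g=2 f=7, (0,3) g=1 f=7, (1,1) g=2 f=7, (1,4) g=1 f=7, (2,1) g=3 f=7, (2,3) g=1 f=5, (3,2) g=3 f=5]
step 2: expand (3,2) (f=5, h=2) → closed; open now [(0,2) g=2 f=7, (0,3) g=1 f=7, (1,1) g=2 f=7, (1,4) g=1 f=7, (2,1) g=3 f=7, (2,3) g=1 f=5, (3,1) g=4 f=7, (4,2) g=4 f=5]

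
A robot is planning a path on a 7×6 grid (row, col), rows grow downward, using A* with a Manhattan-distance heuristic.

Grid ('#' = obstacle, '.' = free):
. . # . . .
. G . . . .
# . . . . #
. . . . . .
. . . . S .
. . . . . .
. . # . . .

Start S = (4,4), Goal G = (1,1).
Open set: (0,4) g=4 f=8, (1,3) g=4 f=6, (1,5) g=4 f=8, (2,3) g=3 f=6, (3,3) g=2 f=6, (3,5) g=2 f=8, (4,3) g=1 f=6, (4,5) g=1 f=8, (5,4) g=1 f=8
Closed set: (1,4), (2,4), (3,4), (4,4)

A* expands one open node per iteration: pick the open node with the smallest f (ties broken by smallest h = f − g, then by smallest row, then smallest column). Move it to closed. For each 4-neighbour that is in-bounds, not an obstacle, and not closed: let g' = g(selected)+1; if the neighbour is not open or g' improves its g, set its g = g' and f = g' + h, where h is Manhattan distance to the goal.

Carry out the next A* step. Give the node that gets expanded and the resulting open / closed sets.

step 1: expand (1,3) (f=6, h=2) → closed; open now [(0,3) g=5 f=8, (0,4) g=4 f=8, (1,2) g=5 f=6, (1,5) g=4 f=8, (2,3) g=3 f=6, (3,3) g=2 f=6, (3,5) g=2 f=8, (4,3) g=1 f=6, (4,5) g=1 f=8, (5,4) g=1 f=8]

expanded=(1,3); open=[(0,3) g=5 f=8, (0,4) g=4 f=8, (1,2) g=5 f=6, (1,5) g=4 f=8, (2,3) g=3 f=6, (3,3) g=2 f=6, (3,5) g=2 f=8, (4,3) g=1 f=6, (4,5) g=1 f=8, (5,4) g=1 f=8]; closed=[(1,3), (1,4), (2,4), (3,4), (4,4)]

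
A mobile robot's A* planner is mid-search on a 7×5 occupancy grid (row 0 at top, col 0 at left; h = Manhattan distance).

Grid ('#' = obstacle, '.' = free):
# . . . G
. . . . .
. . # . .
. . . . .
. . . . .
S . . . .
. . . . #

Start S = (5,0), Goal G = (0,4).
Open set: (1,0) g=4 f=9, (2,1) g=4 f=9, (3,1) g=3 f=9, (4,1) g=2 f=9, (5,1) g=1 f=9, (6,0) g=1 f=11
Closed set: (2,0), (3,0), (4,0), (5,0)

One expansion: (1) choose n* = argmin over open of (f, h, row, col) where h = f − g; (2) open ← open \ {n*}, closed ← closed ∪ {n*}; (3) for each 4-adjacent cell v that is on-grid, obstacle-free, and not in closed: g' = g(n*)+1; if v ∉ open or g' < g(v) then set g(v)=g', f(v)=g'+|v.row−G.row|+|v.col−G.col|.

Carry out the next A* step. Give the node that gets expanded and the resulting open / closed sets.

step 1: expand (1,0) (f=9, h=5) → closed; open now [(1,1) g=5 f=9, (2,1) g=4 f=9, (3,1) g=3 f=9, (4,1) g=2 f=9, (5,1) g=1 f=9, (6,0) g=1 f=11]

expanded=(1,0); open=[(1,1) g=5 f=9, (2,1) g=4 f=9, (3,1) g=3 f=9, (4,1) g=2 f=9, (5,1) g=1 f=9, (6,0) g=1 f=11]; closed=[(1,0), (2,0), (3,0), (4,0), (5,0)]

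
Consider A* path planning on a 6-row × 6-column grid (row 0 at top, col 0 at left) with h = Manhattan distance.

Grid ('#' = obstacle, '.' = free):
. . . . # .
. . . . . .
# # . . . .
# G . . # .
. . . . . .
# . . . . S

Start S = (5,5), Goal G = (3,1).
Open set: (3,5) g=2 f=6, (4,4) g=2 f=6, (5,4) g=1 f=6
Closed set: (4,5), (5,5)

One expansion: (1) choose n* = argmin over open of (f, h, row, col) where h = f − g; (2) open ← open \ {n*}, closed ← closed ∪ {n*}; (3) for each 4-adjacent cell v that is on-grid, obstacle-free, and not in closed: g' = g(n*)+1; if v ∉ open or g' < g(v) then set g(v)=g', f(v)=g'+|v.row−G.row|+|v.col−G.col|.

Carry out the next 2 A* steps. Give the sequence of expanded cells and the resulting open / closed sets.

step 1: expand (3,5) (f=6, h=4) → closed; open now [(2,5) g=3 f=8, (4,4) g=2 f=6, (5,4) g=1 f=6]
step 2: expand (4,4) (f=6, h=4) → closed; open now [(2,5) g=3 f=8, (4,3) g=3 f=6, (5,4) g=1 f=6]

order=[(3,5) → (4,4)]; open=[(2,5) g=3 f=8, (4,3) g=3 f=6, (5,4) g=1 f=6]; closed=[(3,5), (4,4), (4,5), (5,5)]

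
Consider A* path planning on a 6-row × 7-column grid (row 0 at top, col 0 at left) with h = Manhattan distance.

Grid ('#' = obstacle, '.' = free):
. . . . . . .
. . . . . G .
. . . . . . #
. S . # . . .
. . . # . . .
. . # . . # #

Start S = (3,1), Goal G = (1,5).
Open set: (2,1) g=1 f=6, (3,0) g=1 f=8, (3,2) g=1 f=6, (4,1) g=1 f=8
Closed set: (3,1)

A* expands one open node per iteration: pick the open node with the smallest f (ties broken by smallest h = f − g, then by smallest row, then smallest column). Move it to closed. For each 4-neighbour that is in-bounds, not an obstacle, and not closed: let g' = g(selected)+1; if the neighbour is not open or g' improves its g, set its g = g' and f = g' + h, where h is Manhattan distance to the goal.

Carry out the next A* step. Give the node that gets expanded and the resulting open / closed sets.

step 1: expand (2,1) (f=6, h=5) → closed; open now [(1,1) g=2 f=6, (2,0) g=2 f=8, (2,2) g=2 f=6, (3,0) g=1 f=8, (3,2) g=1 f=6, (4,1) g=1 f=8]

expanded=(2,1); open=[(1,1) g=2 f=6, (2,0) g=2 f=8, (2,2) g=2 f=6, (3,0) g=1 f=8, (3,2) g=1 f=6, (4,1) g=1 f=8]; closed=[(2,1), (3,1)]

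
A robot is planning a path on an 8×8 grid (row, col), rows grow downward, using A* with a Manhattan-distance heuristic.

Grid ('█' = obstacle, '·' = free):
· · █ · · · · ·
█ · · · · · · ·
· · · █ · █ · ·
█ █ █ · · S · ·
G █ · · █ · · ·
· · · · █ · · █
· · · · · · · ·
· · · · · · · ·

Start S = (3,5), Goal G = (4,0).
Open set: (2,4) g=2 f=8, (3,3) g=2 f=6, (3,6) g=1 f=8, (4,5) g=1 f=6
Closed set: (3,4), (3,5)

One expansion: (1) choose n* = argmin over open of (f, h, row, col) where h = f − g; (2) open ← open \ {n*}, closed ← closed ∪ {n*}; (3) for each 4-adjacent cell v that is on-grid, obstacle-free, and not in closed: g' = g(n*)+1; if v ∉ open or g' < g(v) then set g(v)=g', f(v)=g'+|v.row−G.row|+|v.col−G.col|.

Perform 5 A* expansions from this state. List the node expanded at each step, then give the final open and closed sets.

step 1: expand (3,3) (f=6, h=4) → closed; open now [(2,4) g=2 f=8, (3,6) g=1 f=8, (4,3) g=3 f=6, (4,5) g=1 f=6]
step 2: expand (4,3) (f=6, h=3) → closed; open now [(2,4) g=2 f=8, (3,6) g=1 f=8, (4,2) g=4 f=6, (4,5) g=1 f=6, (5,3) g=4 f=8]
step 3: expand (4,2) (f=6, h=2) → closed; open now [(2,4) g=2 f=8, (3,6) g=1 f=8, (4,5) g=1 f=6, (5,2) g=5 f=8, (5,3) g=4 f=8]
step 4: expand (4,5) (f=6, h=5) → closed; open now [(2,4) g=2 f=8, (3,6) g=1 f=8, (4,6) g=2 f=8, (5,2) g=5 f=8, (5,3) g=4 f=8, (5,5) g=2 f=8]
step 5: expand (5,2) (f=8, h=3) → closed; open now [(2,4) g=2 f=8, (3,6) g=1 f=8, (4,6) g=2 f=8, (5,1) g=6 f=8, (5,3) g=4 f=8, (5,5) g=2 f=8, (6,2) g=6 f=10]

order=[(3,3) → (4,3) → (4,2) → (4,5) → (5,2)]; open=[(2,4) g=2 f=8, (3,6) g=1 f=8, (4,6) g=2 f=8, (5,1) g=6 f=8, (5,3) g=4 f=8, (5,5) g=2 f=8, (6,2) g=6 f=10]; closed=[(3,3), (3,4), (3,5), (4,2), (4,3), (4,5), (5,2)]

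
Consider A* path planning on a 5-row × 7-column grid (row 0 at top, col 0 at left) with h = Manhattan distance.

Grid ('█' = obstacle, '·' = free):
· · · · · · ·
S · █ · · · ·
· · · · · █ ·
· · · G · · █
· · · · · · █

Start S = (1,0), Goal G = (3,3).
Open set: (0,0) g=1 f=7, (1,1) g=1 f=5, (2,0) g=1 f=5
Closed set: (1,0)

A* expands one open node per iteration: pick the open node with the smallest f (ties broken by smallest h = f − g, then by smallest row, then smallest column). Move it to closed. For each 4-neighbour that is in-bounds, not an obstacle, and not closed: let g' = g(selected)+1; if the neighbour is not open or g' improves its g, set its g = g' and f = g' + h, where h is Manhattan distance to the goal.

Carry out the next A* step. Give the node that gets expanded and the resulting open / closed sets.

expanded=(1,1); open=[(0,0) g=1 f=7, (0,1) g=2 f=7, (2,0) g=1 f=5, (2,1) g=2 f=5]; closed=[(1,0), (1,1)]

step 1: expand (1,1) (f=5, h=4) → closed; open now [(0,0) g=1 f=7, (0,1) g=2 f=7, (2,0) g=1 f=5, (2,1) g=2 f=5]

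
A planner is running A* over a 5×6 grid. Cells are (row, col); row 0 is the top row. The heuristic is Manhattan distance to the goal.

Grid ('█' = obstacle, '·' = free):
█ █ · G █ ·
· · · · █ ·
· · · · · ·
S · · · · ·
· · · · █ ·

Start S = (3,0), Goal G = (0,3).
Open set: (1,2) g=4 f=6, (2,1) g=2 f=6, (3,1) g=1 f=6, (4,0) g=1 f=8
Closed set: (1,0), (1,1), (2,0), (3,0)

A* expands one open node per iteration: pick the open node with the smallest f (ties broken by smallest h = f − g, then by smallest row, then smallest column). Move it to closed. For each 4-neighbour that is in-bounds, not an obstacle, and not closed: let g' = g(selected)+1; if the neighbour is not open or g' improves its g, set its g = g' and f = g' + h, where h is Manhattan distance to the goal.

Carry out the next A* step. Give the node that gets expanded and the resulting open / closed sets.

expanded=(1,2); open=[(0,2) g=5 f=6, (1,3) g=5 f=6, (2,1) g=2 f=6, (2,2) g=5 f=8, (3,1) g=1 f=6, (4,0) g=1 f=8]; closed=[(1,0), (1,1), (1,2), (2,0), (3,0)]

step 1: expand (1,2) (f=6, h=2) → closed; open now [(0,2) g=5 f=6, (1,3) g=5 f=6, (2,1) g=2 f=6, (2,2) g=5 f=8, (3,1) g=1 f=6, (4,0) g=1 f=8]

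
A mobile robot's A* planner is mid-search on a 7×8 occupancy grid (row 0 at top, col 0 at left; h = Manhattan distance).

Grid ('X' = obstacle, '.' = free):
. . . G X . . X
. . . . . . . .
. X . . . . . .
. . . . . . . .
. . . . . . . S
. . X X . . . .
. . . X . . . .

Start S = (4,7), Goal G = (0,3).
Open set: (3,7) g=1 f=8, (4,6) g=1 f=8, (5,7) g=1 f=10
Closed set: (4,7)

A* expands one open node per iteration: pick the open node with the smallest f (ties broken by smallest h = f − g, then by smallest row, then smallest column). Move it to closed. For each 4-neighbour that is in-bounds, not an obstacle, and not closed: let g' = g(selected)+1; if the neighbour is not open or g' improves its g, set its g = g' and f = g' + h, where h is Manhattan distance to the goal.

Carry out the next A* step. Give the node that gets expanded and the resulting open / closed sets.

expanded=(3,7); open=[(2,7) g=2 f=8, (3,6) g=2 f=8, (4,6) g=1 f=8, (5,7) g=1 f=10]; closed=[(3,7), (4,7)]

step 1: expand (3,7) (f=8, h=7) → closed; open now [(2,7) g=2 f=8, (3,6) g=2 f=8, (4,6) g=1 f=8, (5,7) g=1 f=10]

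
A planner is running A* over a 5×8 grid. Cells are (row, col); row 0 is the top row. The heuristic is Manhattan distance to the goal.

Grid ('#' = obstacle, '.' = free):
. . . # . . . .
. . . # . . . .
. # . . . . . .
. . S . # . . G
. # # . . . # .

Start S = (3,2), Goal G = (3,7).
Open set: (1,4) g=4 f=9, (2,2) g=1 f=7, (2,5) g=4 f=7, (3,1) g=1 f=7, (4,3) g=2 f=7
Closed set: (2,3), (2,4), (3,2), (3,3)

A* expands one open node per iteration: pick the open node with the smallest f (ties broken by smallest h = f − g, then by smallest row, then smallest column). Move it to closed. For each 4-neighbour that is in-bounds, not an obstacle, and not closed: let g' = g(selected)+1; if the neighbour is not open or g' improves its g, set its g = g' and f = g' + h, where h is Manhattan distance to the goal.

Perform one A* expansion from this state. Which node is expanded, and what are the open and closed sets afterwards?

expanded=(2,5); open=[(1,4) g=4 f=9, (1,5) g=5 f=9, (2,2) g=1 f=7, (2,6) g=5 f=7, (3,1) g=1 f=7, (3,5) g=5 f=7, (4,3) g=2 f=7]; closed=[(2,3), (2,4), (2,5), (3,2), (3,3)]

step 1: expand (2,5) (f=7, h=3) → closed; open now [(1,4) g=4 f=9, (1,5) g=5 f=9, (2,2) g=1 f=7, (2,6) g=5 f=7, (3,1) g=1 f=7, (3,5) g=5 f=7, (4,3) g=2 f=7]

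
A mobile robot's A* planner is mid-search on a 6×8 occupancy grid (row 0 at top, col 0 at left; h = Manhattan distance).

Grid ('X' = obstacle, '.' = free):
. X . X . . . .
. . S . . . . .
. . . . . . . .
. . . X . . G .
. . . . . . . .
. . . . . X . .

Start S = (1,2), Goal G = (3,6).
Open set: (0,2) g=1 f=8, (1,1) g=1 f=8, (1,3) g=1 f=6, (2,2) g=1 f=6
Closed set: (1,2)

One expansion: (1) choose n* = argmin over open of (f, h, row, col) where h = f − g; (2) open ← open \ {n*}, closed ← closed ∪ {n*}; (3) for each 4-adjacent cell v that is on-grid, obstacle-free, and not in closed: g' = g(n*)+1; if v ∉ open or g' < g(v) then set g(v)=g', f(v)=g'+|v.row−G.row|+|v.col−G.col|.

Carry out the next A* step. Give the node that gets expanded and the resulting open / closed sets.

expanded=(1,3); open=[(0,2) g=1 f=8, (1,1) g=1 f=8, (1,4) g=2 f=6, (2,2) g=1 f=6, (2,3) g=2 f=6]; closed=[(1,2), (1,3)]

step 1: expand (1,3) (f=6, h=5) → closed; open now [(0,2) g=1 f=8, (1,1) g=1 f=8, (1,4) g=2 f=6, (2,2) g=1 f=6, (2,3) g=2 f=6]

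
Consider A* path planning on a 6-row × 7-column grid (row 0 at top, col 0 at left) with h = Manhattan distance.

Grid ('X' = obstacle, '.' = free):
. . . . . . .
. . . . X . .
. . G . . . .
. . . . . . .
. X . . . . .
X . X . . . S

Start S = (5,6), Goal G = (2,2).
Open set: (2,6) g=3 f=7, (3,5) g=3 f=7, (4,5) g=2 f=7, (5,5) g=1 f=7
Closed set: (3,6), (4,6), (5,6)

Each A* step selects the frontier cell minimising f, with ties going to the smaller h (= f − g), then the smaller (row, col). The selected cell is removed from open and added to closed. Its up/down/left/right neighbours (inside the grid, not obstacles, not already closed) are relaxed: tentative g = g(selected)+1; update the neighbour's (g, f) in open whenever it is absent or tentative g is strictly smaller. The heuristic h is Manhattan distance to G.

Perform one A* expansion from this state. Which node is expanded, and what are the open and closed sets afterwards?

step 1: expand (2,6) (f=7, h=4) → closed; open now [(1,6) g=4 f=9, (2,5) g=4 f=7, (3,5) g=3 f=7, (4,5) g=2 f=7, (5,5) g=1 f=7]

expanded=(2,6); open=[(1,6) g=4 f=9, (2,5) g=4 f=7, (3,5) g=3 f=7, (4,5) g=2 f=7, (5,5) g=1 f=7]; closed=[(2,6), (3,6), (4,6), (5,6)]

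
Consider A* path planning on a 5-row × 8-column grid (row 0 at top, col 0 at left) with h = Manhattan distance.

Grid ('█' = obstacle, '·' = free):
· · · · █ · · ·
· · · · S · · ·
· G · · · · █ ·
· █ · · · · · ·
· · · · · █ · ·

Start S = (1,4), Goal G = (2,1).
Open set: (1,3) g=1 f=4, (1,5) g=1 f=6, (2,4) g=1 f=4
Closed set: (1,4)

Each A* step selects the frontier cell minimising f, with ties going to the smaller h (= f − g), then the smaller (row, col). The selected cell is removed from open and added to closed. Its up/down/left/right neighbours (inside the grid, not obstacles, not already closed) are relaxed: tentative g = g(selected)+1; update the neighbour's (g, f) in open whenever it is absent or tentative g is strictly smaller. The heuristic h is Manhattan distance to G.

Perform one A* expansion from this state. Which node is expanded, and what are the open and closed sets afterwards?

expanded=(1,3); open=[(0,3) g=2 f=6, (1,2) g=2 f=4, (1,5) g=1 f=6, (2,3) g=2 f=4, (2,4) g=1 f=4]; closed=[(1,3), (1,4)]

step 1: expand (1,3) (f=4, h=3) → closed; open now [(0,3) g=2 f=6, (1,2) g=2 f=4, (1,5) g=1 f=6, (2,3) g=2 f=4, (2,4) g=1 f=4]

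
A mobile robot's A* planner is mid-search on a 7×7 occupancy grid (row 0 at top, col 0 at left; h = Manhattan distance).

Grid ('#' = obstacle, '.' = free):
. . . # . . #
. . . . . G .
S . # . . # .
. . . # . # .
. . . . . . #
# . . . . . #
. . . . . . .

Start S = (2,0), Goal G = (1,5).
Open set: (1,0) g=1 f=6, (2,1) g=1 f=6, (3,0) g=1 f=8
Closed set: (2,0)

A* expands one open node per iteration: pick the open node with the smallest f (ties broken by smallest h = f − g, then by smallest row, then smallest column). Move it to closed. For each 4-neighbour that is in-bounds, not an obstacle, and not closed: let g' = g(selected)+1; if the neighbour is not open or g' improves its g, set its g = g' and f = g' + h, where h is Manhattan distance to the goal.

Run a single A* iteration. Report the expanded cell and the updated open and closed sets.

expanded=(1,0); open=[(0,0) g=2 f=8, (1,1) g=2 f=6, (2,1) g=1 f=6, (3,0) g=1 f=8]; closed=[(1,0), (2,0)]

step 1: expand (1,0) (f=6, h=5) → closed; open now [(0,0) g=2 f=8, (1,1) g=2 f=6, (2,1) g=1 f=6, (3,0) g=1 f=8]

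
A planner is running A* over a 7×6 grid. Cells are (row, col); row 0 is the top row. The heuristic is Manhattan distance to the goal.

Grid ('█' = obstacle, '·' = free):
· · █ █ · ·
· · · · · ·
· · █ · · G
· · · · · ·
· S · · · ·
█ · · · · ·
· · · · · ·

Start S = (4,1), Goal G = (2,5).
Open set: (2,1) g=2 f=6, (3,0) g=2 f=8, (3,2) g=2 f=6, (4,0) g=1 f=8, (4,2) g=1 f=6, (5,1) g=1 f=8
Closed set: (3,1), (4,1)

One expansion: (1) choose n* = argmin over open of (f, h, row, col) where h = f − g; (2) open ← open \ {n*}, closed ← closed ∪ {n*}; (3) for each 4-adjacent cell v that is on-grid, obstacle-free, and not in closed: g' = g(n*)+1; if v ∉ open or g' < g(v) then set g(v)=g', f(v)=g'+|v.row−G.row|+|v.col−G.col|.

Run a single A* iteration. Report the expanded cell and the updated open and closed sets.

expanded=(2,1); open=[(1,1) g=3 f=8, (2,0) g=3 f=8, (3,0) g=2 f=8, (3,2) g=2 f=6, (4,0) g=1 f=8, (4,2) g=1 f=6, (5,1) g=1 f=8]; closed=[(2,1), (3,1), (4,1)]

step 1: expand (2,1) (f=6, h=4) → closed; open now [(1,1) g=3 f=8, (2,0) g=3 f=8, (3,0) g=2 f=8, (3,2) g=2 f=6, (4,0) g=1 f=8, (4,2) g=1 f=6, (5,1) g=1 f=8]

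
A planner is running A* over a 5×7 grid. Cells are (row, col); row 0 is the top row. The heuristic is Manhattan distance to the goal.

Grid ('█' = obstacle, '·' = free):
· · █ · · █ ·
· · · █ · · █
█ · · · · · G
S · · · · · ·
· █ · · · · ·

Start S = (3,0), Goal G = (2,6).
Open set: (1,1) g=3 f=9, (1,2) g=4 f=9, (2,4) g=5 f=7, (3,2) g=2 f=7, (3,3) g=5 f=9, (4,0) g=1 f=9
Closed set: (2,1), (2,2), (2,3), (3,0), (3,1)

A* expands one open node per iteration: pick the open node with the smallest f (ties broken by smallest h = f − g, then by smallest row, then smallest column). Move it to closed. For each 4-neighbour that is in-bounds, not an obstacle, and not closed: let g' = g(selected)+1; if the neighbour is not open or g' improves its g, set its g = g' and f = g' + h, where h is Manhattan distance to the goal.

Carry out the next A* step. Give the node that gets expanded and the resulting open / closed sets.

expanded=(2,4); open=[(1,1) g=3 f=9, (1,2) g=4 f=9, (1,4) g=6 f=9, (2,5) g=6 f=7, (3,2) g=2 f=7, (3,3) g=5 f=9, (3,4) g=6 f=9, (4,0) g=1 f=9]; closed=[(2,1), (2,2), (2,3), (2,4), (3,0), (3,1)]

step 1: expand (2,4) (f=7, h=2) → closed; open now [(1,1) g=3 f=9, (1,2) g=4 f=9, (1,4) g=6 f=9, (2,5) g=6 f=7, (3,2) g=2 f=7, (3,3) g=5 f=9, (3,4) g=6 f=9, (4,0) g=1 f=9]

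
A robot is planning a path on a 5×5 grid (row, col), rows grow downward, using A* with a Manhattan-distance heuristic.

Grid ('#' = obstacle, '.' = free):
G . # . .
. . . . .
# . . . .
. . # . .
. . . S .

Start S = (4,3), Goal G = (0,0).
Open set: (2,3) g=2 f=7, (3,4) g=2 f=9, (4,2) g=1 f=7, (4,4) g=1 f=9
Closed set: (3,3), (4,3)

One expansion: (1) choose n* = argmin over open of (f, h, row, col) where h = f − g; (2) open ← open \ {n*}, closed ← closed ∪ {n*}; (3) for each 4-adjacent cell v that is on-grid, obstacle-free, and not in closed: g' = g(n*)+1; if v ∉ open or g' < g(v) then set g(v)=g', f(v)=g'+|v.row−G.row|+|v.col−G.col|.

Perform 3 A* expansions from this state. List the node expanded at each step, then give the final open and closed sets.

order=[(2,3) → (1,3) → (0,3)]; open=[(0,4) g=5 f=9, (1,2) g=4 f=7, (1,4) g=4 f=9, (2,2) g=3 f=7, (2,4) g=3 f=9, (3,4) g=2 f=9, (4,2) g=1 f=7, (4,4) g=1 f=9]; closed=[(0,3), (1,3), (2,3), (3,3), (4,3)]

step 1: expand (2,3) (f=7, h=5) → closed; open now [(1,3) g=3 f=7, (2,2) g=3 f=7, (2,4) g=3 f=9, (3,4) g=2 f=9, (4,2) g=1 f=7, (4,4) g=1 f=9]
step 2: expand (1,3) (f=7, h=4) → closed; open now [(0,3) g=4 f=7, (1,2) g=4 f=7, (1,4) g=4 f=9, (2,2) g=3 f=7, (2,4) g=3 f=9, (3,4) g=2 f=9, (4,2) g=1 f=7, (4,4) g=1 f=9]
step 3: expand (0,3) (f=7, h=3) → closed; open now [(0,4) g=5 f=9, (1,2) g=4 f=7, (1,4) g=4 f=9, (2,2) g=3 f=7, (2,4) g=3 f=9, (3,4) g=2 f=9, (4,2) g=1 f=7, (4,4) g=1 f=9]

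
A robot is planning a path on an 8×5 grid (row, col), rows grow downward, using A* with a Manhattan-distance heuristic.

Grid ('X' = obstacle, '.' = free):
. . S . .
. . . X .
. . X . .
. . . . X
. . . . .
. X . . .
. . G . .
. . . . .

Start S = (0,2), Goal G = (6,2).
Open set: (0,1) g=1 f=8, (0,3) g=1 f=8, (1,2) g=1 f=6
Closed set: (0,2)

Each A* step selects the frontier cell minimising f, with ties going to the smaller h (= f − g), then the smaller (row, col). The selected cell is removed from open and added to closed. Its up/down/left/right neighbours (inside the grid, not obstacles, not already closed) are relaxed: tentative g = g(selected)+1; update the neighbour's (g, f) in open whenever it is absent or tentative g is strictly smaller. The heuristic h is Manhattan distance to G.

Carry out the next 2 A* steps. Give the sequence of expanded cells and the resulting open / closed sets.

step 1: expand (1,2) (f=6, h=5) → closed; open now [(0,1) g=1 f=8, (0,3) g=1 f=8, (1,1) g=2 f=8]
step 2: expand (1,1) (f=8, h=6) → closed; open now [(0,1) g=1 f=8, (0,3) g=1 f=8, (1,0) g=3 f=10, (2,1) g=3 f=8]

order=[(1,2) → (1,1)]; open=[(0,1) g=1 f=8, (0,3) g=1 f=8, (1,0) g=3 f=10, (2,1) g=3 f=8]; closed=[(0,2), (1,1), (1,2)]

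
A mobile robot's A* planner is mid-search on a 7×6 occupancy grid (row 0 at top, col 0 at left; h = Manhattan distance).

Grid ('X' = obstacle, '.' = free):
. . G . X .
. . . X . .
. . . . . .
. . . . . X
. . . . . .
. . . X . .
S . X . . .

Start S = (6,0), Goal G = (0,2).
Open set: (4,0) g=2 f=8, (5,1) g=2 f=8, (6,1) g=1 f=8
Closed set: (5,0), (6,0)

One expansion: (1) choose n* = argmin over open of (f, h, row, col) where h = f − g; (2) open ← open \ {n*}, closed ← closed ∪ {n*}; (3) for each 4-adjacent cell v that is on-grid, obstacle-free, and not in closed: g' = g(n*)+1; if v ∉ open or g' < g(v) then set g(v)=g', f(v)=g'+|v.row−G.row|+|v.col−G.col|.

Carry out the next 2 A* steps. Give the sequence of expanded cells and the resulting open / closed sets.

order=[(4,0) → (3,0)]; open=[(2,0) g=4 f=8, (3,1) g=4 f=8, (4,1) g=3 f=8, (5,1) g=2 f=8, (6,1) g=1 f=8]; closed=[(3,0), (4,0), (5,0), (6,0)]

step 1: expand (4,0) (f=8, h=6) → closed; open now [(3,0) g=3 f=8, (4,1) g=3 f=8, (5,1) g=2 f=8, (6,1) g=1 f=8]
step 2: expand (3,0) (f=8, h=5) → closed; open now [(2,0) g=4 f=8, (3,1) g=4 f=8, (4,1) g=3 f=8, (5,1) g=2 f=8, (6,1) g=1 f=8]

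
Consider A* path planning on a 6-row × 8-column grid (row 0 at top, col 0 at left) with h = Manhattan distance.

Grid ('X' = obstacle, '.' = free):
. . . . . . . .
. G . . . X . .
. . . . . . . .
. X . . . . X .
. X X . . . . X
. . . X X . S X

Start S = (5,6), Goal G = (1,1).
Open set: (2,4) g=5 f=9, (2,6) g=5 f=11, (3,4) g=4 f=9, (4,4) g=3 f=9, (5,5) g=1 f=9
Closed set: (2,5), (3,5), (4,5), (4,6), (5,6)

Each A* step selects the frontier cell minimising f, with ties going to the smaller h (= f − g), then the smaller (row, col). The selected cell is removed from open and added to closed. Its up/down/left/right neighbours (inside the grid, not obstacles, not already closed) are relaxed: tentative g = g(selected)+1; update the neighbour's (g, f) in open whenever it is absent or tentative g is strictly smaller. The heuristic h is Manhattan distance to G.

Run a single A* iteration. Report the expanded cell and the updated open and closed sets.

step 1: expand (2,4) (f=9, h=4) → closed; open now [(1,4) g=6 f=9, (2,3) g=6 f=9, (2,6) g=5 f=11, (3,4) g=4 f=9, (4,4) g=3 f=9, (5,5) g=1 f=9]

expanded=(2,4); open=[(1,4) g=6 f=9, (2,3) g=6 f=9, (2,6) g=5 f=11, (3,4) g=4 f=9, (4,4) g=3 f=9, (5,5) g=1 f=9]; closed=[(2,4), (2,5), (3,5), (4,5), (4,6), (5,6)]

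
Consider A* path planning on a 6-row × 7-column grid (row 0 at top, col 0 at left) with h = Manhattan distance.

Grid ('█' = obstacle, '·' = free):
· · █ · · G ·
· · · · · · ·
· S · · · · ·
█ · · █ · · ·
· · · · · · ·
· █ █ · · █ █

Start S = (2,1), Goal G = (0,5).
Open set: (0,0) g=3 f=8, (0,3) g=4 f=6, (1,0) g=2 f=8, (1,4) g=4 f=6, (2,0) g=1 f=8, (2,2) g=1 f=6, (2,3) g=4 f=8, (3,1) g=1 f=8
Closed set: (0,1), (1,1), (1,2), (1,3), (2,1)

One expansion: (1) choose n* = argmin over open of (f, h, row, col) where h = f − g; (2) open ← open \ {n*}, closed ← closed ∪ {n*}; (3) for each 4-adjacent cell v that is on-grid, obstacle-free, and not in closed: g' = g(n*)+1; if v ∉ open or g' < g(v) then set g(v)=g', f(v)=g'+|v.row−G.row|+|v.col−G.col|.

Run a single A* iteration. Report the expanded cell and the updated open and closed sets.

expanded=(0,3); open=[(0,0) g=3 f=8, (0,4) g=5 f=6, (1,0) g=2 f=8, (1,4) g=4 f=6, (2,0) g=1 f=8, (2,2) g=1 f=6, (2,3) g=4 f=8, (3,1) g=1 f=8]; closed=[(0,1), (0,3), (1,1), (1,2), (1,3), (2,1)]

step 1: expand (0,3) (f=6, h=2) → closed; open now [(0,0) g=3 f=8, (0,4) g=5 f=6, (1,0) g=2 f=8, (1,4) g=4 f=6, (2,0) g=1 f=8, (2,2) g=1 f=6, (2,3) g=4 f=8, (3,1) g=1 f=8]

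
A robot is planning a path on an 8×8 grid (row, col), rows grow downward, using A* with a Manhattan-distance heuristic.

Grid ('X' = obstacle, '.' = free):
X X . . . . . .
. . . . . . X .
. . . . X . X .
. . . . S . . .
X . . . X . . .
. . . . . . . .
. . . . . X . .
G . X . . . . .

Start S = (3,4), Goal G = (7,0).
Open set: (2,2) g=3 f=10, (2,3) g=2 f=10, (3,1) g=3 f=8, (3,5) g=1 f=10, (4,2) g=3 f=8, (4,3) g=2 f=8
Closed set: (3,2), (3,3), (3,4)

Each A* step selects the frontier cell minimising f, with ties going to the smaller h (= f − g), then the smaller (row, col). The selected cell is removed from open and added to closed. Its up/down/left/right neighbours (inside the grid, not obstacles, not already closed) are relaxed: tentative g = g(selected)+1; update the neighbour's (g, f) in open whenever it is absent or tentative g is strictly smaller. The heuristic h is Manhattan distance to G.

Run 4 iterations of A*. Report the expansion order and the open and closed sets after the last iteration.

order=[(3,1) → (3,0) → (4,1) → (5,1)]; open=[(2,0) g=5 f=10, (2,1) g=4 f=10, (2,2) g=3 f=10, (2,3) g=2 f=10, (3,5) g=1 f=10, (4,2) g=3 f=8, (4,3) g=2 f=8, (5,0) g=6 f=8, (5,2) g=6 f=10, (6,1) g=6 f=8]; closed=[(3,0), (3,1), (3,2), (3,3), (3,4), (4,1), (5,1)]

step 1: expand (3,1) (f=8, h=5) → closed; open now [(2,1) g=4 f=10, (2,2) g=3 f=10, (2,3) g=2 f=10, (3,0) g=4 f=8, (3,5) g=1 f=10, (4,1) g=4 f=8, (4,2) g=3 f=8, (4,3) g=2 f=8]
step 2: expand (3,0) (f=8, h=4) → closed; open now [(2,0) g=5 f=10, (2,1) g=4 f=10, (2,2) g=3 f=10, (2,3) g=2 f=10, (3,5) g=1 f=10, (4,1) g=4 f=8, (4,2) g=3 f=8, (4,3) g=2 f=8]
step 3: expand (4,1) (f=8, h=4) → closed; open now [(2,0) g=5 f=10, (2,1) g=4 f=10, (2,2) g=3 f=10, (2,3) g=2 f=10, (3,5) g=1 f=10, (4,2) g=3 f=8, (4,3) g=2 f=8, (5,1) g=5 f=8]
step 4: expand (5,1) (f=8, h=3) → closed; open now [(2,0) g=5 f=10, (2,1) g=4 f=10, (2,2) g=3 f=10, (2,3) g=2 f=10, (3,5) g=1 f=10, (4,2) g=3 f=8, (4,3) g=2 f=8, (5,0) g=6 f=8, (5,2) g=6 f=10, (6,1) g=6 f=8]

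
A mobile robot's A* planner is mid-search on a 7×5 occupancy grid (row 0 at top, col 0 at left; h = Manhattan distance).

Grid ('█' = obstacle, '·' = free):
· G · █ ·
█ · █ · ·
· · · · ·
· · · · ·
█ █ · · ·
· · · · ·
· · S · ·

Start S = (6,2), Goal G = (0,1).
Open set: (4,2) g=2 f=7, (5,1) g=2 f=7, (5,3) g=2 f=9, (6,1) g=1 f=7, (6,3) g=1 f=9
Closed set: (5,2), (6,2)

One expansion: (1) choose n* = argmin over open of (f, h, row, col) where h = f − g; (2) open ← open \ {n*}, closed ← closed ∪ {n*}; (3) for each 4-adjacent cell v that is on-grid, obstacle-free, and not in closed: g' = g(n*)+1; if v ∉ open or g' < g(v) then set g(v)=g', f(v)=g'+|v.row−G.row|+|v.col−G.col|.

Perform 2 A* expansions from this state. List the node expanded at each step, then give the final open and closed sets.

step 1: expand (4,2) (f=7, h=5) → closed; open now [(3,2) g=3 f=7, (4,3) g=3 f=9, (5,1) g=2 f=7, (5,3) g=2 f=9, (6,1) g=1 f=7, (6,3) g=1 f=9]
step 2: expand (3,2) (f=7, h=4) → closed; open now [(2,2) g=4 f=7, (3,1) g=4 f=7, (3,3) g=4 f=9, (4,3) g=3 f=9, (5,1) g=2 f=7, (5,3) g=2 f=9, (6,1) g=1 f=7, (6,3) g=1 f=9]

order=[(4,2) → (3,2)]; open=[(2,2) g=4 f=7, (3,1) g=4 f=7, (3,3) g=4 f=9, (4,3) g=3 f=9, (5,1) g=2 f=7, (5,3) g=2 f=9, (6,1) g=1 f=7, (6,3) g=1 f=9]; closed=[(3,2), (4,2), (5,2), (6,2)]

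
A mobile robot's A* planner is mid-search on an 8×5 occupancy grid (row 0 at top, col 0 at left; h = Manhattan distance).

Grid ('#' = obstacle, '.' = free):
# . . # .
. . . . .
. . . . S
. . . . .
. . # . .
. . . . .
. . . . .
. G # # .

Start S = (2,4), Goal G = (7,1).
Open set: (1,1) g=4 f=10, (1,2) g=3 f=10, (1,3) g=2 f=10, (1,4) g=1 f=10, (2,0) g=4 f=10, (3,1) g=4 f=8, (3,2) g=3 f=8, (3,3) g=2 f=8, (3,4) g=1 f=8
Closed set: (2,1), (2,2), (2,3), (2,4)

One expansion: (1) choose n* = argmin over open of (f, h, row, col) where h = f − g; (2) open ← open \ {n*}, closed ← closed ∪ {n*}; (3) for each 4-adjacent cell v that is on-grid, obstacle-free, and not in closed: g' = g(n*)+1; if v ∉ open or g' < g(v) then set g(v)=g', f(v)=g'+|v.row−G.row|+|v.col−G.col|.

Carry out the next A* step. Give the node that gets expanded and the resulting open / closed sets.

expanded=(3,1); open=[(1,1) g=4 f=10, (1,2) g=3 f=10, (1,3) g=2 f=10, (1,4) g=1 f=10, (2,0) g=4 f=10, (3,0) g=5 f=10, (3,2) g=3 f=8, (3,3) g=2 f=8, (3,4) g=1 f=8, (4,1) g=5 f=8]; closed=[(2,1), (2,2), (2,3), (2,4), (3,1)]

step 1: expand (3,1) (f=8, h=4) → closed; open now [(1,1) g=4 f=10, (1,2) g=3 f=10, (1,3) g=2 f=10, (1,4) g=1 f=10, (2,0) g=4 f=10, (3,0) g=5 f=10, (3,2) g=3 f=8, (3,3) g=2 f=8, (3,4) g=1 f=8, (4,1) g=5 f=8]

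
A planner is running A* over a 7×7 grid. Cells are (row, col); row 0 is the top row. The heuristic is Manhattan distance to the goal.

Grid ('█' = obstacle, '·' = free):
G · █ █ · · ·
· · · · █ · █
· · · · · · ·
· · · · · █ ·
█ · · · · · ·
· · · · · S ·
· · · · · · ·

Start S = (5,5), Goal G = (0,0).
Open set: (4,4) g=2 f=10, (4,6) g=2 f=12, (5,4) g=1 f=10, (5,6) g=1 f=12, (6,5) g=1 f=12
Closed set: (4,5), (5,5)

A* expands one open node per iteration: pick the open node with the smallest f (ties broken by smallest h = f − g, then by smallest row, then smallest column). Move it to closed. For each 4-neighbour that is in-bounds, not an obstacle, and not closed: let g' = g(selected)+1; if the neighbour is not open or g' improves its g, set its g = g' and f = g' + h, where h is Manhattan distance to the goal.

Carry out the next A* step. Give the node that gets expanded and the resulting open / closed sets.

expanded=(4,4); open=[(3,4) g=3 f=10, (4,3) g=3 f=10, (4,6) g=2 f=12, (5,4) g=1 f=10, (5,6) g=1 f=12, (6,5) g=1 f=12]; closed=[(4,4), (4,5), (5,5)]

step 1: expand (4,4) (f=10, h=8) → closed; open now [(3,4) g=3 f=10, (4,3) g=3 f=10, (4,6) g=2 f=12, (5,4) g=1 f=10, (5,6) g=1 f=12, (6,5) g=1 f=12]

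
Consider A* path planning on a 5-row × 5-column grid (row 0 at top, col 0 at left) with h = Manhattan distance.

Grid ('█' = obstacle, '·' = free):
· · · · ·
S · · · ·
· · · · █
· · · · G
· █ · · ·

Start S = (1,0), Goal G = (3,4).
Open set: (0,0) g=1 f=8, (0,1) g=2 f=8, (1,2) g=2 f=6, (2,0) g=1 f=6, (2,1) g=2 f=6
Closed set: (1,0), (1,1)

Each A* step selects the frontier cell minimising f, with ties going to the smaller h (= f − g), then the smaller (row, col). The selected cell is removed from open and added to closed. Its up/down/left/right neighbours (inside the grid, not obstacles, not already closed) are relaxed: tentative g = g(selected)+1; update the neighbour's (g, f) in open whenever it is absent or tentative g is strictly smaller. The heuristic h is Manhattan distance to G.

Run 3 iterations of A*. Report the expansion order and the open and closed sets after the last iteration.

order=[(1,2) → (1,3) → (1,4)]; open=[(0,0) g=1 f=8, (0,1) g=2 f=8, (0,2) g=3 f=8, (0,3) g=4 f=8, (0,4) g=5 f=8, (2,0) g=1 f=6, (2,1) g=2 f=6, (2,2) g=3 f=6, (2,3) g=4 f=6]; closed=[(1,0), (1,1), (1,2), (1,3), (1,4)]

step 1: expand (1,2) (f=6, h=4) → closed; open now [(0,0) g=1 f=8, (0,1) g=2 f=8, (0,2) g=3 f=8, (1,3) g=3 f=6, (2,0) g=1 f=6, (2,1) g=2 f=6, (2,2) g=3 f=6]
step 2: expand (1,3) (f=6, h=3) → closed; open now [(0,0) g=1 f=8, (0,1) g=2 f=8, (0,2) g=3 f=8, (0,3) g=4 f=8, (1,4) g=4 f=6, (2,0) g=1 f=6, (2,1) g=2 f=6, (2,2) g=3 f=6, (2,3) g=4 f=6]
step 3: expand (1,4) (f=6, h=2) → closed; open now [(0,0) g=1 f=8, (0,1) g=2 f=8, (0,2) g=3 f=8, (0,3) g=4 f=8, (0,4) g=5 f=8, (2,0) g=1 f=6, (2,1) g=2 f=6, (2,2) g=3 f=6, (2,3) g=4 f=6]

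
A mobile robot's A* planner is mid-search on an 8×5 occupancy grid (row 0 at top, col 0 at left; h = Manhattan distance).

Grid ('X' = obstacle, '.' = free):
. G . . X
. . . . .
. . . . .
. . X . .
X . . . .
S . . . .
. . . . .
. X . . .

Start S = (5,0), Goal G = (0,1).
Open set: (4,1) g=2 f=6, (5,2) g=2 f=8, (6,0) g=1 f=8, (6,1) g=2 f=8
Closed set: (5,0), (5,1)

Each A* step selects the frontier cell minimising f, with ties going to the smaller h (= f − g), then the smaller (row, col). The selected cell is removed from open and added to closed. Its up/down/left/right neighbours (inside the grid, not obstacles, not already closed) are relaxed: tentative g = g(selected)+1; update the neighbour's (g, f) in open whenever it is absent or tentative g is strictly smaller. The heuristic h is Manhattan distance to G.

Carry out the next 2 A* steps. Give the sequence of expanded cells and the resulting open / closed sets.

order=[(4,1) → (3,1)]; open=[(2,1) g=4 f=6, (3,0) g=4 f=8, (4,2) g=3 f=8, (5,2) g=2 f=8, (6,0) g=1 f=8, (6,1) g=2 f=8]; closed=[(3,1), (4,1), (5,0), (5,1)]

step 1: expand (4,1) (f=6, h=4) → closed; open now [(3,1) g=3 f=6, (4,2) g=3 f=8, (5,2) g=2 f=8, (6,0) g=1 f=8, (6,1) g=2 f=8]
step 2: expand (3,1) (f=6, h=3) → closed; open now [(2,1) g=4 f=6, (3,0) g=4 f=8, (4,2) g=3 f=8, (5,2) g=2 f=8, (6,0) g=1 f=8, (6,1) g=2 f=8]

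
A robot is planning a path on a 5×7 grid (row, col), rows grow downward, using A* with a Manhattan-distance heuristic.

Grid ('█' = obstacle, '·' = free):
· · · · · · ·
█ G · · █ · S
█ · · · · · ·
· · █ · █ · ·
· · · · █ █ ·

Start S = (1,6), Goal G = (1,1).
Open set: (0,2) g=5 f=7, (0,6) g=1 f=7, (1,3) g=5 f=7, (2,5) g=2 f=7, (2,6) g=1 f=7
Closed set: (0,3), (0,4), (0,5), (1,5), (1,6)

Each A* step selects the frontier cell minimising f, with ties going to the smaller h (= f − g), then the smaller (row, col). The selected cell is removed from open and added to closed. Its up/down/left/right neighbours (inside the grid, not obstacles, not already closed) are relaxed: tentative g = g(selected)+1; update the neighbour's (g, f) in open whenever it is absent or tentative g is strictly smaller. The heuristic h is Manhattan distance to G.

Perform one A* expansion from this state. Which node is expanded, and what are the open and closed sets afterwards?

expanded=(0,2); open=[(0,1) g=6 f=7, (0,6) g=1 f=7, (1,2) g=6 f=7, (1,3) g=5 f=7, (2,5) g=2 f=7, (2,6) g=1 f=7]; closed=[(0,2), (0,3), (0,4), (0,5), (1,5), (1,6)]

step 1: expand (0,2) (f=7, h=2) → closed; open now [(0,1) g=6 f=7, (0,6) g=1 f=7, (1,2) g=6 f=7, (1,3) g=5 f=7, (2,5) g=2 f=7, (2,6) g=1 f=7]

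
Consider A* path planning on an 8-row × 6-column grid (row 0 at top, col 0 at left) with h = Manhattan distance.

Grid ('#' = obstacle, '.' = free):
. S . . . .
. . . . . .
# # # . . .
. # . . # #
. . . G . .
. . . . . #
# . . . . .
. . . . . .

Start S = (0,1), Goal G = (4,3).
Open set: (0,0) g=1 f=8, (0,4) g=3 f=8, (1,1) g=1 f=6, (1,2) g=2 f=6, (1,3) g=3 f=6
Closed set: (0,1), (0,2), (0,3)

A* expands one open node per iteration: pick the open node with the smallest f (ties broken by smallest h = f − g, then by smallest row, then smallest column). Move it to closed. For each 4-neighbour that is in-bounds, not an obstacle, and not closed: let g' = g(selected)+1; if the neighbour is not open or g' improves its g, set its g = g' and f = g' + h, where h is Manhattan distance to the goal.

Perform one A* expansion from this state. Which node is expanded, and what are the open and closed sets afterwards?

expanded=(1,3); open=[(0,0) g=1 f=8, (0,4) g=3 f=8, (1,1) g=1 f=6, (1,2) g=2 f=6, (1,4) g=4 f=8, (2,3) g=4 f=6]; closed=[(0,1), (0,2), (0,3), (1,3)]

step 1: expand (1,3) (f=6, h=3) → closed; open now [(0,0) g=1 f=8, (0,4) g=3 f=8, (1,1) g=1 f=6, (1,2) g=2 f=6, (1,4) g=4 f=8, (2,3) g=4 f=6]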